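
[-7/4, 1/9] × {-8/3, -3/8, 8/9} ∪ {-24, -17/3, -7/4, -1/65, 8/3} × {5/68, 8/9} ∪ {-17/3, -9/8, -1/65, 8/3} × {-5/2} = ({-17/3, -9/8, -1/65, 8/3} × {-5/2}) ∪ ({-24, -17/3, -7/4, -1/65, 8/3} × {5/68, 8/9}) ∪ ([-7/4, 1/9] × {-8/3, -3/8, 8/9})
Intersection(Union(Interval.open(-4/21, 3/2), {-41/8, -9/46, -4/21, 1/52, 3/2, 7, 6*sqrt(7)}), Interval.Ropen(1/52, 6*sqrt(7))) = Union({7}, Interval(1/52, 3/2))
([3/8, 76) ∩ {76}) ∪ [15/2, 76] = [15/2, 76]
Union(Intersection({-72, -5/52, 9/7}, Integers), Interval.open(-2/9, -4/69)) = Union({-72}, Interval.open(-2/9, -4/69))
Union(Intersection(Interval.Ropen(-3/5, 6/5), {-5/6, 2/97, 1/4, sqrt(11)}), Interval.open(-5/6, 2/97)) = Union({1/4}, Interval.Lopen(-5/6, 2/97))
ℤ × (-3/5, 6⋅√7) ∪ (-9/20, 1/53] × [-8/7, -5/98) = (ℤ × (-3/5, 6⋅√7)) ∪ ((-9/20, 1/53] × [-8/7, -5/98))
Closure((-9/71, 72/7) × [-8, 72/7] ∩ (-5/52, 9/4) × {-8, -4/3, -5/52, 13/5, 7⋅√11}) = [-5/52, 9/4] × {-8, -4/3, -5/52, 13/5}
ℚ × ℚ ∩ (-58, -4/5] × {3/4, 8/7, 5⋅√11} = (ℚ ∩ (-58, -4/5]) × {3/4, 8/7}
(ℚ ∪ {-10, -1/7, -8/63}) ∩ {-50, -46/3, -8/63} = {-50, -46/3, -8/63}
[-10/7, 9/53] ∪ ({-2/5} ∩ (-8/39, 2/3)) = [-10/7, 9/53]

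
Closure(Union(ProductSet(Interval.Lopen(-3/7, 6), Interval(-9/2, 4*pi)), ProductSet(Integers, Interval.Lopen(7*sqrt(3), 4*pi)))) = Union(ProductSet(Complement(Integers, Interval.open(-3/7, 6)), Interval(7*sqrt(3), 4*pi)), ProductSet(Integers, Interval.Lopen(7*sqrt(3), 4*pi)), ProductSet(Interval(-3/7, 6), Interval(-9/2, 4*pi)))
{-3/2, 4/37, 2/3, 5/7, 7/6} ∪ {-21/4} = {-21/4, -3/2, 4/37, 2/3, 5/7, 7/6}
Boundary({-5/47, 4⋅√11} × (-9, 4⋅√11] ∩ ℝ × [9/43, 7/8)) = {-5/47, 4⋅√11} × [9/43, 7/8]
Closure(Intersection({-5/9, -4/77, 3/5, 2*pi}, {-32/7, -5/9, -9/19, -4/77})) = {-5/9, -4/77}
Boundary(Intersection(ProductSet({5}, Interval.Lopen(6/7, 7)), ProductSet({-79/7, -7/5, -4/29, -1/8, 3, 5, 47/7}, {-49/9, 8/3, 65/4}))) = ProductSet({5}, {8/3})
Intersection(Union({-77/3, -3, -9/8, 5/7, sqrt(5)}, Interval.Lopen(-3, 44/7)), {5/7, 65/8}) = {5/7}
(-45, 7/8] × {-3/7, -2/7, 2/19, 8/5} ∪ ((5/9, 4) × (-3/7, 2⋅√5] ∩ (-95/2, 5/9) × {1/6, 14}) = (-45, 7/8] × {-3/7, -2/7, 2/19, 8/5}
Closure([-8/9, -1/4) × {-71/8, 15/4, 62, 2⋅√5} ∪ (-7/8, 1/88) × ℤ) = ([-7/8, 1/88] × ℤ) ∪ ([-8/9, -1/4] × {-71/8, 15/4, 62, 2⋅√5})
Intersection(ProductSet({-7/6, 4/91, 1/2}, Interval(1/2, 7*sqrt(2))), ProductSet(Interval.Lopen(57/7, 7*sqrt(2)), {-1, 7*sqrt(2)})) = EmptySet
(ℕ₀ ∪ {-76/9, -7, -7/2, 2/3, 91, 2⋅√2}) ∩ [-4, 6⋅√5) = {-7/2, 2/3, 2⋅√2} ∪ {0, 1, …, 13}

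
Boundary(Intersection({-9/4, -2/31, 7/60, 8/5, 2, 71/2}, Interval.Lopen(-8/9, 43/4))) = {-2/31, 7/60, 8/5, 2}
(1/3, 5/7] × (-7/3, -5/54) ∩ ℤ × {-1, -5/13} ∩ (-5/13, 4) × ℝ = ∅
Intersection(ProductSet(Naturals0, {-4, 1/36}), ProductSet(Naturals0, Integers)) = ProductSet(Naturals0, {-4})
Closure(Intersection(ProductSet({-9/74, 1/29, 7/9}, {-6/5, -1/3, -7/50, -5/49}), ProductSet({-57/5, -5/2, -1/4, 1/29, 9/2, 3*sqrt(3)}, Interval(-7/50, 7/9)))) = ProductSet({1/29}, {-7/50, -5/49})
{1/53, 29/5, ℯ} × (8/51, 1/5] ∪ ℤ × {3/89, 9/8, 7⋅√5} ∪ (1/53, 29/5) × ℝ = ((1/53, 29/5) × ℝ) ∪ ({1/53, 29/5, ℯ} × (8/51, 1/5]) ∪ (ℤ × {3/89, 9/8, 7⋅√5})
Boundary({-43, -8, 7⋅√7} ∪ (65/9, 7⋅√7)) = {-43, -8, 65/9, 7⋅√7}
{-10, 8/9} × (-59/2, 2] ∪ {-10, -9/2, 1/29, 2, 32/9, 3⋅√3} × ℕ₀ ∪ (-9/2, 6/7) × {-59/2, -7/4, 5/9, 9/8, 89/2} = ({-10, 8/9} × (-59/2, 2]) ∪ ((-9/2, 6/7) × {-59/2, -7/4, 5/9, 9/8, 89/2}) ∪ ({-10, -9/2, 1/29, 2, 32/9, 3⋅√3} × ℕ₀)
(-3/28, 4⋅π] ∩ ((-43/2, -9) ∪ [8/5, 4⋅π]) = [8/5, 4⋅π]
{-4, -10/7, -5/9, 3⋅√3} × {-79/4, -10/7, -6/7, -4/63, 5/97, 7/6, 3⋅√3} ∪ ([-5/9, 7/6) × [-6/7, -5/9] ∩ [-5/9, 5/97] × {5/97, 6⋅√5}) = {-4, -10/7, -5/9, 3⋅√3} × {-79/4, -10/7, -6/7, -4/63, 5/97, 7/6, 3⋅√3}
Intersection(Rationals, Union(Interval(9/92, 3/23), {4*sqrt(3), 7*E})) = Intersection(Interval(9/92, 3/23), Rationals)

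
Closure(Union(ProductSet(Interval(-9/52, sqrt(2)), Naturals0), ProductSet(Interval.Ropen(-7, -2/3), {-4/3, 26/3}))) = Union(ProductSet(Interval(-7, -2/3), {-4/3, 26/3}), ProductSet(Interval(-9/52, sqrt(2)), Naturals0))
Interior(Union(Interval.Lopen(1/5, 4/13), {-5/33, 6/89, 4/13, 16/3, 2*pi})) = Interval.open(1/5, 4/13)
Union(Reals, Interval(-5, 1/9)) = Interval(-oo, oo)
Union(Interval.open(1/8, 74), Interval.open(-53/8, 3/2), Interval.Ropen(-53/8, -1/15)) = Interval.Ropen(-53/8, 74)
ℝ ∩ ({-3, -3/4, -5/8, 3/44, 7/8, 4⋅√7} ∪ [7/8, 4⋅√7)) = {-3, -3/4, -5/8, 3/44} ∪ [7/8, 4⋅√7]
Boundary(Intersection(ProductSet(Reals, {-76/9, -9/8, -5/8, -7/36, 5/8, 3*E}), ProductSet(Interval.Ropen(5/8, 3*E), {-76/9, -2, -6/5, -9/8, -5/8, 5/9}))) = ProductSet(Interval(5/8, 3*E), {-76/9, -9/8, -5/8})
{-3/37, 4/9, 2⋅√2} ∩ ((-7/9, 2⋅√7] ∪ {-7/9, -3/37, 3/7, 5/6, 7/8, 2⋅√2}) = {-3/37, 4/9, 2⋅√2}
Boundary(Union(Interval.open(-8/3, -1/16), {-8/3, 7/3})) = {-8/3, -1/16, 7/3}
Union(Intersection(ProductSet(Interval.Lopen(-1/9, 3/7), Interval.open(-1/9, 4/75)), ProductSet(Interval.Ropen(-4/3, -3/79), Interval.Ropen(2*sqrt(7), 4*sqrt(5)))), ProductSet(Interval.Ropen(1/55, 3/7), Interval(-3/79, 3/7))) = ProductSet(Interval.Ropen(1/55, 3/7), Interval(-3/79, 3/7))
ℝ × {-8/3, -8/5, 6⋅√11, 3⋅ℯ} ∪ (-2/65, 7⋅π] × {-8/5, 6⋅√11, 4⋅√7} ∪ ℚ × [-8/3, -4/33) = (ℚ × [-8/3, -4/33)) ∪ (ℝ × {-8/3, -8/5, 6⋅√11, 3⋅ℯ}) ∪ ((-2/65, 7⋅π] × {-8/5, 6⋅√11, 4⋅√7})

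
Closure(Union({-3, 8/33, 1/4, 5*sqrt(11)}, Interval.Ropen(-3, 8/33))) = Union({1/4, 5*sqrt(11)}, Interval(-3, 8/33))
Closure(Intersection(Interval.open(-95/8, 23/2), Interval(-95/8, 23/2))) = Interval(-95/8, 23/2)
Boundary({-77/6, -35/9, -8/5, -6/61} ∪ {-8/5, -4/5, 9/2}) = {-77/6, -35/9, -8/5, -4/5, -6/61, 9/2}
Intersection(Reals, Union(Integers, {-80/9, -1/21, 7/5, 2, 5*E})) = Union({-80/9, -1/21, 7/5, 5*E}, Integers)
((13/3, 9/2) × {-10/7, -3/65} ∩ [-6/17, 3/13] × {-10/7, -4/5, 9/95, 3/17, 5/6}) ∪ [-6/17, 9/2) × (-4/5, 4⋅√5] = [-6/17, 9/2) × (-4/5, 4⋅√5]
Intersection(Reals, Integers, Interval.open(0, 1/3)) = EmptySet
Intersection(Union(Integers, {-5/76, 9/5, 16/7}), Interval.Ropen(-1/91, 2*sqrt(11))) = Union({9/5, 16/7}, Range(0, 7, 1))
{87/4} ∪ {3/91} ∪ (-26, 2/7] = (-26, 2/7] ∪ {87/4}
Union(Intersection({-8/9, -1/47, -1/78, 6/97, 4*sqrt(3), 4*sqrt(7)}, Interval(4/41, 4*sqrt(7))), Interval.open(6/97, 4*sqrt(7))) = Interval.Lopen(6/97, 4*sqrt(7))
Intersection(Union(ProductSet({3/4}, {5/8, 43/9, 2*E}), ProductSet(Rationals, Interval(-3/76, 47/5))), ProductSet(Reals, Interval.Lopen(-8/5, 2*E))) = ProductSet(Rationals, Interval(-3/76, 2*E))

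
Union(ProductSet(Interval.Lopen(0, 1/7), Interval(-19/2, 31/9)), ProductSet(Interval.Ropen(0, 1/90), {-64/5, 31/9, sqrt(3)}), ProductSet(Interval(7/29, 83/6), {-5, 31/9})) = Union(ProductSet(Interval.Ropen(0, 1/90), {-64/5, 31/9, sqrt(3)}), ProductSet(Interval.Lopen(0, 1/7), Interval(-19/2, 31/9)), ProductSet(Interval(7/29, 83/6), {-5, 31/9}))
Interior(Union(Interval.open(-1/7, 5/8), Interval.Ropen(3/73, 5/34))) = Interval.open(-1/7, 5/8)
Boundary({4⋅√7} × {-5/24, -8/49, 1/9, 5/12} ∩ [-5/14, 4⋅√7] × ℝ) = {4⋅√7} × {-5/24, -8/49, 1/9, 5/12}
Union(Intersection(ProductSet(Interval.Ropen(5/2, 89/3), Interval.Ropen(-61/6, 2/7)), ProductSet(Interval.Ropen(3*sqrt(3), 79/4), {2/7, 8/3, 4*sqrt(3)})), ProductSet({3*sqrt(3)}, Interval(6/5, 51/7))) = ProductSet({3*sqrt(3)}, Interval(6/5, 51/7))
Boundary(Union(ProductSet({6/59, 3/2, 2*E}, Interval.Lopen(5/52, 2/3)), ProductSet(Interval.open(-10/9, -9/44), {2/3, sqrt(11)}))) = Union(ProductSet({6/59, 3/2, 2*E}, Interval(5/52, 2/3)), ProductSet(Interval(-10/9, -9/44), {2/3, sqrt(11)}))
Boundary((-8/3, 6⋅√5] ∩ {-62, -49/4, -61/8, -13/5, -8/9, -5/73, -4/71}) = {-13/5, -8/9, -5/73, -4/71}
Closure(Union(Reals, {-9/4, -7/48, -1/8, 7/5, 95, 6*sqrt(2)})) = Reals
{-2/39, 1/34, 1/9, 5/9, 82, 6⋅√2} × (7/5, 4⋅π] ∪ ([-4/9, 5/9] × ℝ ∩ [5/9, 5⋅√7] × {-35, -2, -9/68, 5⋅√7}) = ({5/9} × {-35, -2, -9/68, 5⋅√7}) ∪ ({-2/39, 1/34, 1/9, 5/9, 82, 6⋅√2} × (7/5, 4⋅π])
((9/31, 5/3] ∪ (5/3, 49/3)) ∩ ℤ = {1, 2, …, 16}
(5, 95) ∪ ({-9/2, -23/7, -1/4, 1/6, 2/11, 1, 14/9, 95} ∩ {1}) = {1} ∪ (5, 95)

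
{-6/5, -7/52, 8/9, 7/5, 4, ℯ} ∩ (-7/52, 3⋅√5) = {8/9, 7/5, 4, ℯ}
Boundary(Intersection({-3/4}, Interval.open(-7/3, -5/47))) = {-3/4}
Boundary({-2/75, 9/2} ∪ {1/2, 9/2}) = {-2/75, 1/2, 9/2}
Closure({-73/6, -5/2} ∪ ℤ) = ℤ ∪ {-73/6, -5/2}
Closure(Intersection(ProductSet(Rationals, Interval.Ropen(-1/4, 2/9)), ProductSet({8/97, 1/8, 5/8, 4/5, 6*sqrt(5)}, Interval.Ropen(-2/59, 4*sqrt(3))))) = ProductSet({8/97, 1/8, 5/8, 4/5}, Interval(-2/59, 2/9))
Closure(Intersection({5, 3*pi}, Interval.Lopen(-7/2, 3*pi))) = {5, 3*pi}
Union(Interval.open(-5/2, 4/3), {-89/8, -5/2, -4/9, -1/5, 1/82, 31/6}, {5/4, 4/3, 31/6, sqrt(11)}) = Union({-89/8, 31/6, sqrt(11)}, Interval(-5/2, 4/3))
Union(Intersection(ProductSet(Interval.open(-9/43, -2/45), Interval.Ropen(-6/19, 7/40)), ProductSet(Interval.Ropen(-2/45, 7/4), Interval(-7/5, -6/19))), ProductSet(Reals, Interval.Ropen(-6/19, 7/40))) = ProductSet(Reals, Interval.Ropen(-6/19, 7/40))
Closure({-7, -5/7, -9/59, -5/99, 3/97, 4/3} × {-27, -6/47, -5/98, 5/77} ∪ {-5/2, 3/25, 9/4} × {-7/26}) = ({-5/2, 3/25, 9/4} × {-7/26}) ∪ ({-7, -5/7, -9/59, -5/99, 3/97, 4/3} × {-27, -6/47, -5/98, 5/77})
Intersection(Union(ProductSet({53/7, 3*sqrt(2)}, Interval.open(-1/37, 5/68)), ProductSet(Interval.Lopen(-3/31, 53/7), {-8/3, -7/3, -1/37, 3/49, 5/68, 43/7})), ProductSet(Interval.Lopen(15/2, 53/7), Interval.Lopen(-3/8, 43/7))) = Union(ProductSet({53/7}, Interval.open(-1/37, 5/68)), ProductSet(Interval.Lopen(15/2, 53/7), {-1/37, 3/49, 5/68, 43/7}))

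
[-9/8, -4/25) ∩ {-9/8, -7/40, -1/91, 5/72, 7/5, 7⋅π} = {-9/8, -7/40}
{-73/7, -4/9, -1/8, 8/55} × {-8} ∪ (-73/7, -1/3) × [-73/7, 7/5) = ({-73/7, -4/9, -1/8, 8/55} × {-8}) ∪ ((-73/7, -1/3) × [-73/7, 7/5))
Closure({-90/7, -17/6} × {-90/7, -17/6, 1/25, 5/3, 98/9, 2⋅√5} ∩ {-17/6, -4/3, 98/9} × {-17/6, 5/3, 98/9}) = {-17/6} × {-17/6, 5/3, 98/9}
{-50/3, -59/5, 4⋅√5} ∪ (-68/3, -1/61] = (-68/3, -1/61] ∪ {4⋅√5}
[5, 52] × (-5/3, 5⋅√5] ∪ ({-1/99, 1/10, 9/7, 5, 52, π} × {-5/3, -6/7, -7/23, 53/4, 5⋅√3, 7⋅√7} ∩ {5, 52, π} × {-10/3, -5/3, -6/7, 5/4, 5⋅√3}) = ({5, 52, π} × {-5/3, -6/7, 5⋅√3}) ∪ ([5, 52] × (-5/3, 5⋅√5])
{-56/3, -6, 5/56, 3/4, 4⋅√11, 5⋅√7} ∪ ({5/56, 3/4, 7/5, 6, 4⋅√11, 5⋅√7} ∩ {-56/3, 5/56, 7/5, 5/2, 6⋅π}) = {-56/3, -6, 5/56, 3/4, 7/5, 4⋅√11, 5⋅√7}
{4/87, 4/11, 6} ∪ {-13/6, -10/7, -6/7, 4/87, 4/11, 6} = {-13/6, -10/7, -6/7, 4/87, 4/11, 6}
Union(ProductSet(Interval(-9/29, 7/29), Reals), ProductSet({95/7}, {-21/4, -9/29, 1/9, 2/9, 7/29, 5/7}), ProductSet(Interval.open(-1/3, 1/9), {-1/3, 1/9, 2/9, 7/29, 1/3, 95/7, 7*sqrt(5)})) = Union(ProductSet({95/7}, {-21/4, -9/29, 1/9, 2/9, 7/29, 5/7}), ProductSet(Interval.open(-1/3, 1/9), {-1/3, 1/9, 2/9, 7/29, 1/3, 95/7, 7*sqrt(5)}), ProductSet(Interval(-9/29, 7/29), Reals))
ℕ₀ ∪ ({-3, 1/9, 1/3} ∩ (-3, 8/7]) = ℕ₀ ∪ {1/9, 1/3}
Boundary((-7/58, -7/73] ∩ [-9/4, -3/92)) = {-7/58, -7/73}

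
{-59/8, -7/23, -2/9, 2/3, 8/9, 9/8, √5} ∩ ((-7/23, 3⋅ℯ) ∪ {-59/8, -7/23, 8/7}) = {-59/8, -7/23, -2/9, 2/3, 8/9, 9/8, √5}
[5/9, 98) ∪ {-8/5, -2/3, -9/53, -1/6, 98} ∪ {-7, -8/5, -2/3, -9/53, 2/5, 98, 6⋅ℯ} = {-7, -8/5, -2/3, -9/53, -1/6, 2/5} ∪ [5/9, 98]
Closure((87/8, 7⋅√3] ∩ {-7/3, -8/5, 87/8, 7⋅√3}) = {7⋅√3}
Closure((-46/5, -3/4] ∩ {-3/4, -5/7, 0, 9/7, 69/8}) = {-3/4}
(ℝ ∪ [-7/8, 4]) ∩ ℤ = ℤ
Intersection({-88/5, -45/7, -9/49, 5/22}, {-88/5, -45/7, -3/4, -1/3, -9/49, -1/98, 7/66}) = {-88/5, -45/7, -9/49}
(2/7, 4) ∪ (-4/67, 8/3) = (-4/67, 4)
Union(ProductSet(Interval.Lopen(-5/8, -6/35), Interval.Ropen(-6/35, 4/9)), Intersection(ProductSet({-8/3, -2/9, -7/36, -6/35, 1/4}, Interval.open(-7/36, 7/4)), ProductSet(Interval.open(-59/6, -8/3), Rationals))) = ProductSet(Interval.Lopen(-5/8, -6/35), Interval.Ropen(-6/35, 4/9))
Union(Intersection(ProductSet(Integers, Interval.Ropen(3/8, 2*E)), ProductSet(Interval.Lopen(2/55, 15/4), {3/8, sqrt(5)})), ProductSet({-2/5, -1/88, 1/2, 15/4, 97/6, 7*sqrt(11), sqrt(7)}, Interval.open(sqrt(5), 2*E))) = Union(ProductSet({-2/5, -1/88, 1/2, 15/4, 97/6, 7*sqrt(11), sqrt(7)}, Interval.open(sqrt(5), 2*E)), ProductSet(Range(1, 4, 1), {3/8, sqrt(5)}))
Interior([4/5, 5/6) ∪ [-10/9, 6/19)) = (-10/9, 6/19) ∪ (4/5, 5/6)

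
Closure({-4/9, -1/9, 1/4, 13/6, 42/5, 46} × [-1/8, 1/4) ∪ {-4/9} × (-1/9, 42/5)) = ({-4/9} × [-1/9, 42/5]) ∪ ({-4/9, -1/9, 1/4, 13/6, 42/5, 46} × [-1/8, 1/4])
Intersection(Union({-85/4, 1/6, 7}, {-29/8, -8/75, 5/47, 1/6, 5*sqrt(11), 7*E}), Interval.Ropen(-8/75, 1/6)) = {-8/75, 5/47}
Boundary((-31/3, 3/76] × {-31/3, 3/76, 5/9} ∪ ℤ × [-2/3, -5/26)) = (ℤ × [-2/3, -5/26]) ∪ ([-31/3, 3/76] × {-31/3, 3/76, 5/9})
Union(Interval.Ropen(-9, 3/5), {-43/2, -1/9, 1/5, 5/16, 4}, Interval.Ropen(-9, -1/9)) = Union({-43/2, 4}, Interval.Ropen(-9, 3/5))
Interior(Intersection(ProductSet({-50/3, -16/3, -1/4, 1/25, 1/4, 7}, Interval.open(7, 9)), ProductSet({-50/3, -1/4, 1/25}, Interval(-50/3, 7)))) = EmptySet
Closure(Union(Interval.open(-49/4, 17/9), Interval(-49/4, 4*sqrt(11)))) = Interval(-49/4, 4*sqrt(11))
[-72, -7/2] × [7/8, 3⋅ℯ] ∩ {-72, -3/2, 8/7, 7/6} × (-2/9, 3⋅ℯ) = {-72} × [7/8, 3⋅ℯ)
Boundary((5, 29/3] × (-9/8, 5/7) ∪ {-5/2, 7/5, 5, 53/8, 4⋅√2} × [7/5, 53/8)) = ({5, 29/3} × [-9/8, 5/7]) ∪ ([5, 29/3] × {-9/8, 5/7}) ∪ ({-5/2, 7/5, 5, 53/8, 4⋅√2} × [7/5, 53/8])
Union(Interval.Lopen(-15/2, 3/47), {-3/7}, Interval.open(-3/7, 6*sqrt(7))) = Interval.open(-15/2, 6*sqrt(7))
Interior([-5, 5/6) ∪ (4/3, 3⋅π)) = (-5, 5/6) ∪ (4/3, 3⋅π)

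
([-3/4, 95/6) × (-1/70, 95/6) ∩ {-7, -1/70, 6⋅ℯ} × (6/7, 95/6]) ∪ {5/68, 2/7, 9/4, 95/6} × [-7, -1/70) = ({-1/70} × (6/7, 95/6)) ∪ ({5/68, 2/7, 9/4, 95/6} × [-7, -1/70))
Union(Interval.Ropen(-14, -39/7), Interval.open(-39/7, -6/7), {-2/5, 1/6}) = Union({-2/5, 1/6}, Interval.Ropen(-14, -39/7), Interval.open(-39/7, -6/7))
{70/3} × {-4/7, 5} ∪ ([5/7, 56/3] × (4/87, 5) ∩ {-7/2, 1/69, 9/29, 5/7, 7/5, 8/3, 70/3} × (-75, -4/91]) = {70/3} × {-4/7, 5}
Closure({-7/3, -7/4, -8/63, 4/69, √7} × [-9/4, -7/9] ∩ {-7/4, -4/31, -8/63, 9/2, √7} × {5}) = ∅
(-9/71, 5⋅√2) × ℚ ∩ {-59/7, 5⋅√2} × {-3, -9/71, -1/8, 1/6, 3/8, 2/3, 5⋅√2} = ∅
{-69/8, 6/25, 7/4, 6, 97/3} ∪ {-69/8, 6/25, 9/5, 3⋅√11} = {-69/8, 6/25, 7/4, 9/5, 6, 97/3, 3⋅√11}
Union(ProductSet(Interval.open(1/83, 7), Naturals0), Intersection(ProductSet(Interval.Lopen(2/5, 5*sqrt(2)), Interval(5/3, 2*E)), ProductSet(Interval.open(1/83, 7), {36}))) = ProductSet(Interval.open(1/83, 7), Naturals0)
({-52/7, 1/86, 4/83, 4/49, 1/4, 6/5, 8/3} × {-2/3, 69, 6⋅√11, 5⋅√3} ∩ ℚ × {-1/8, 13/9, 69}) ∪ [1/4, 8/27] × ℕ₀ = ([1/4, 8/27] × ℕ₀) ∪ ({-52/7, 1/86, 4/83, 4/49, 1/4, 6/5, 8/3} × {69})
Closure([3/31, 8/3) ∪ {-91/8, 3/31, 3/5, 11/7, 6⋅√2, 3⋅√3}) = {-91/8, 6⋅√2, 3⋅√3} ∪ [3/31, 8/3]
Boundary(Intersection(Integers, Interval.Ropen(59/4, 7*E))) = Range(15, 20, 1)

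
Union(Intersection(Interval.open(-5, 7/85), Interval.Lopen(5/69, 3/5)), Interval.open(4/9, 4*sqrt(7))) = Union(Interval.open(5/69, 7/85), Interval.open(4/9, 4*sqrt(7)))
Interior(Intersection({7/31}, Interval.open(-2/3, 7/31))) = EmptySet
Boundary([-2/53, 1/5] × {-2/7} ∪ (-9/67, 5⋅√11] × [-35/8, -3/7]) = ([-2/53, 1/5] × {-2/7}) ∪ ({-9/67, 5⋅√11} × [-35/8, -3/7]) ∪ ([-9/67, 5⋅√11] × {-35/8, -3/7})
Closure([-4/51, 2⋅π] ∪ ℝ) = (-∞, ∞)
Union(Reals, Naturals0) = Reals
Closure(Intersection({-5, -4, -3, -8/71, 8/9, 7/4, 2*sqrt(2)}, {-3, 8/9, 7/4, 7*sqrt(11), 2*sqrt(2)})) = {-3, 8/9, 7/4, 2*sqrt(2)}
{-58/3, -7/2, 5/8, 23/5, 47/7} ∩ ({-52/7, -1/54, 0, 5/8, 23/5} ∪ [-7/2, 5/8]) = {-7/2, 5/8, 23/5}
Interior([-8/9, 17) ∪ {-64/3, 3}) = (-8/9, 17)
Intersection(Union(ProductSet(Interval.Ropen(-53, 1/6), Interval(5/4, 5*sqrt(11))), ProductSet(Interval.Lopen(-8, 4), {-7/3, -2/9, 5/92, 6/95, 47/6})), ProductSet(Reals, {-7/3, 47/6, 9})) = Union(ProductSet(Interval.Ropen(-53, 1/6), {47/6, 9}), ProductSet(Interval.Lopen(-8, 4), {-7/3, 47/6}))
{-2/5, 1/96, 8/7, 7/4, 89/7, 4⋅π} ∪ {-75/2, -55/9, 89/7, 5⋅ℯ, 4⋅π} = {-75/2, -55/9, -2/5, 1/96, 8/7, 7/4, 89/7, 5⋅ℯ, 4⋅π}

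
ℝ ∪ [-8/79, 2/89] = (-∞, ∞)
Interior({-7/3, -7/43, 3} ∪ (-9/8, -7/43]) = (-9/8, -7/43)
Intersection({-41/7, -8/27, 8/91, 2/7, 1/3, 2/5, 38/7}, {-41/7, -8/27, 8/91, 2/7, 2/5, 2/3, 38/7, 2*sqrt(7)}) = {-41/7, -8/27, 8/91, 2/7, 2/5, 38/7}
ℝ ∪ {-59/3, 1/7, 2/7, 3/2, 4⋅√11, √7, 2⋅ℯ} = ℝ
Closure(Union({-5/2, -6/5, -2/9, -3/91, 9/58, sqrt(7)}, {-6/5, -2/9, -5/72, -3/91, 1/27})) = {-5/2, -6/5, -2/9, -5/72, -3/91, 1/27, 9/58, sqrt(7)}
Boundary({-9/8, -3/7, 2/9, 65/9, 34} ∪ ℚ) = ℝ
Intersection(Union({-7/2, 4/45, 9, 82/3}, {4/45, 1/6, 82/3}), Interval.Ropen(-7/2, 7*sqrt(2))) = {-7/2, 4/45, 1/6, 9}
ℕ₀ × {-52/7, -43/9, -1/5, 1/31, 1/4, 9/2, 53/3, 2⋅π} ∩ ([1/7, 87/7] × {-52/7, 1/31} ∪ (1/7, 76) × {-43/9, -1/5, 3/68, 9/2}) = ({1, 2, …, 12} × {-52/7, 1/31}) ∪ ({1, 2, …, 75} × {-43/9, -1/5, 9/2})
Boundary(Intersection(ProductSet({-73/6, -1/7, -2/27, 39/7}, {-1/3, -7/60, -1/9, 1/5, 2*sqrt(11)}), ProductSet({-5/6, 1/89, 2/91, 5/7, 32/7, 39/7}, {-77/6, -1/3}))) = ProductSet({39/7}, {-1/3})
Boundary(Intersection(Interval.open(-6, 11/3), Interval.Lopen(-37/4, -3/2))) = {-6, -3/2}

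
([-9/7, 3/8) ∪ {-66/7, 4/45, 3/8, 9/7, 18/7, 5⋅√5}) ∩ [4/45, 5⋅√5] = [4/45, 3/8] ∪ {9/7, 18/7, 5⋅√5}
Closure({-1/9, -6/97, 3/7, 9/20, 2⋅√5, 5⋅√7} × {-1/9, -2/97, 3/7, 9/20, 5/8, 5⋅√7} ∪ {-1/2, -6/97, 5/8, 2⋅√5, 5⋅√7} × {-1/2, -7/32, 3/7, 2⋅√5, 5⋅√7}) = ({-1/9, -6/97, 3/7, 9/20, 2⋅√5, 5⋅√7} × {-1/9, -2/97, 3/7, 9/20, 5/8, 5⋅√7}) ∪ ({-1/2, -6/97, 5/8, 2⋅√5, 5⋅√7} × {-1/2, -7/32, 3/7, 2⋅√5, 5⋅√7})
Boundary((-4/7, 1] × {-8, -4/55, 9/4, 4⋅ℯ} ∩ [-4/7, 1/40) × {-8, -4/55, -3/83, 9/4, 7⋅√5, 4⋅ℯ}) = [-4/7, 1/40] × {-8, -4/55, 9/4, 4⋅ℯ}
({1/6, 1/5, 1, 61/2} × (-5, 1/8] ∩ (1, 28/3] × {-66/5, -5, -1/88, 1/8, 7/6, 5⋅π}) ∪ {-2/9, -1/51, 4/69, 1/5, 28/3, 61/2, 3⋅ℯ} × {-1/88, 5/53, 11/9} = {-2/9, -1/51, 4/69, 1/5, 28/3, 61/2, 3⋅ℯ} × {-1/88, 5/53, 11/9}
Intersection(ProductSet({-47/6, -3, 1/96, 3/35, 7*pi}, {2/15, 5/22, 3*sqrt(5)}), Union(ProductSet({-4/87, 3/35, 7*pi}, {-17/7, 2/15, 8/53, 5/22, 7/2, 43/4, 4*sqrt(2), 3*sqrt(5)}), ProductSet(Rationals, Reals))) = ProductSet({-47/6, -3, 1/96, 3/35, 7*pi}, {2/15, 5/22, 3*sqrt(5)})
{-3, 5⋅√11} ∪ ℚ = ℚ ∪ {5⋅√11}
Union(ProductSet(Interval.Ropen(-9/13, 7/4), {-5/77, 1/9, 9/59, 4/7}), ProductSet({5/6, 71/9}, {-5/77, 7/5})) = Union(ProductSet({5/6, 71/9}, {-5/77, 7/5}), ProductSet(Interval.Ropen(-9/13, 7/4), {-5/77, 1/9, 9/59, 4/7}))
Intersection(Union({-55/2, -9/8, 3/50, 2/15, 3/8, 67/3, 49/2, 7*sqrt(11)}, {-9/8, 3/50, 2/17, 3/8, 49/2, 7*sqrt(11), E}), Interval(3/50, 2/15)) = {3/50, 2/17, 2/15}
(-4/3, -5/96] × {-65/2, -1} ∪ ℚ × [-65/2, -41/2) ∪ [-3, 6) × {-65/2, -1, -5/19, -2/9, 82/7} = (ℚ × [-65/2, -41/2)) ∪ ([-3, 6) × {-65/2, -1, -5/19, -2/9, 82/7})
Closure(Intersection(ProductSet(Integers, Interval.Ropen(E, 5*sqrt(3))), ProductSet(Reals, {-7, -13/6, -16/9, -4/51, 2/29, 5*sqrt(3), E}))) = ProductSet(Integers, {E})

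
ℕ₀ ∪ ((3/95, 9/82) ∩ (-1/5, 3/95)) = ℕ₀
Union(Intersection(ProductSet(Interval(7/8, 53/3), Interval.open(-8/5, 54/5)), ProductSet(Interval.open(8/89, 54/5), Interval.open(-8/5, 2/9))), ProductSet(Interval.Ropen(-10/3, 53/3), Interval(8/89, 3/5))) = Union(ProductSet(Interval.Ropen(-10/3, 53/3), Interval(8/89, 3/5)), ProductSet(Interval.Ropen(7/8, 54/5), Interval.open(-8/5, 2/9)))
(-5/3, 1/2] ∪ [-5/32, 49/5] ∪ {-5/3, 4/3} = [-5/3, 49/5]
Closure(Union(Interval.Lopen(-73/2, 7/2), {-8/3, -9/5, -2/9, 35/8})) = Union({35/8}, Interval(-73/2, 7/2))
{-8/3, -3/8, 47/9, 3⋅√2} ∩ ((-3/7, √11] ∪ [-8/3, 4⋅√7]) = {-8/3, -3/8, 47/9, 3⋅√2}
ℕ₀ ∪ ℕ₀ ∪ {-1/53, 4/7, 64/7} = {-1/53, 4/7, 64/7} ∪ ℕ₀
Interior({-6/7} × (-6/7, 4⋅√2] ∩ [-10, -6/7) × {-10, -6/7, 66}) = ∅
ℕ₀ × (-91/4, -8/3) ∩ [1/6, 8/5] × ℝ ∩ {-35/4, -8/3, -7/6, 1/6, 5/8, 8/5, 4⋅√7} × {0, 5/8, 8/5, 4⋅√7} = ∅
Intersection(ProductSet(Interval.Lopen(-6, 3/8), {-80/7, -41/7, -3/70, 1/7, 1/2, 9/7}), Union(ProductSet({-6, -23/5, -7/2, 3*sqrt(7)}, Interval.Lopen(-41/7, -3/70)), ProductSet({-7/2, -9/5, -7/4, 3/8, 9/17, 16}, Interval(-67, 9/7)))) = Union(ProductSet({-23/5, -7/2}, {-3/70}), ProductSet({-7/2, -9/5, -7/4, 3/8}, {-80/7, -41/7, -3/70, 1/7, 1/2, 9/7}))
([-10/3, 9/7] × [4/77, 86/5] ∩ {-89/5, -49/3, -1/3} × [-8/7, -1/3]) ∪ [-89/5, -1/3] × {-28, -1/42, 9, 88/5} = [-89/5, -1/3] × {-28, -1/42, 9, 88/5}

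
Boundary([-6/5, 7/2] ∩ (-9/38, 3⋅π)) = {-9/38, 7/2}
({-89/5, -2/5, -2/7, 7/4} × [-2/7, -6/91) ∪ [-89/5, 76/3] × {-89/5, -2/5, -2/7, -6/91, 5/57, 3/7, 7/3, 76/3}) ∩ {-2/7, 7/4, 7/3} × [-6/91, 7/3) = {-2/7, 7/4, 7/3} × {-6/91, 5/57, 3/7}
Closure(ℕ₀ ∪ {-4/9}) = {-4/9} ∪ ℕ₀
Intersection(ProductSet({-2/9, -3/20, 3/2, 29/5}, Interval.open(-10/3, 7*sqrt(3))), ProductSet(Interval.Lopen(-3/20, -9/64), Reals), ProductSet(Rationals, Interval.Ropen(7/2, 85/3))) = EmptySet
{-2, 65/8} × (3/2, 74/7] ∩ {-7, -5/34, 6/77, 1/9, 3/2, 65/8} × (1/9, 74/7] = {65/8} × (3/2, 74/7]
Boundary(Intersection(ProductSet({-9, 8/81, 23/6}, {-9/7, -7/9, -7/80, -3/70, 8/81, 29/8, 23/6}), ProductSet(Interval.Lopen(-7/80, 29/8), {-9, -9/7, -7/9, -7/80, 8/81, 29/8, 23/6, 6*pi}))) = ProductSet({8/81}, {-9/7, -7/9, -7/80, 8/81, 29/8, 23/6})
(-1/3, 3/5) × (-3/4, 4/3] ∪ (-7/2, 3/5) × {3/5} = ((-7/2, 3/5) × {3/5}) ∪ ((-1/3, 3/5) × (-3/4, 4/3])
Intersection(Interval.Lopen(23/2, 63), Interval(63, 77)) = {63}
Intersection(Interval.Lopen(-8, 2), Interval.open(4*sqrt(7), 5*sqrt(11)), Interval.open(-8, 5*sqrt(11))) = EmptySet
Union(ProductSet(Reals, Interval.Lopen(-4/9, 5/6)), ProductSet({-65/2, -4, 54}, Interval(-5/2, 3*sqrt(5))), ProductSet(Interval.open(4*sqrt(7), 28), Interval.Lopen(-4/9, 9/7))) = Union(ProductSet({-65/2, -4, 54}, Interval(-5/2, 3*sqrt(5))), ProductSet(Interval.open(4*sqrt(7), 28), Interval.Lopen(-4/9, 9/7)), ProductSet(Reals, Interval.Lopen(-4/9, 5/6)))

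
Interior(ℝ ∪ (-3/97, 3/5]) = (-∞, ∞)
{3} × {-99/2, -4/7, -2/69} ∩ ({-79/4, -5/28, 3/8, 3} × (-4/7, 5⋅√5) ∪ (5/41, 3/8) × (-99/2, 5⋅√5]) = {3} × {-2/69}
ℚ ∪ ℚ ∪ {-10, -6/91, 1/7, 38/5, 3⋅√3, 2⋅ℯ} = ℚ ∪ {3⋅√3, 2⋅ℯ}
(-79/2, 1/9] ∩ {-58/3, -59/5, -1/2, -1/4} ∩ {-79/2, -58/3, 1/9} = {-58/3}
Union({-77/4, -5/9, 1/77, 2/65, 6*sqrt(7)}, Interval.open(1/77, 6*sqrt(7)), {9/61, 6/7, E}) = Union({-77/4, -5/9}, Interval(1/77, 6*sqrt(7)))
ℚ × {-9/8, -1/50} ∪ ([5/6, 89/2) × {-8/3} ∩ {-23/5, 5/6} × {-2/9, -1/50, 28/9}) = ℚ × {-9/8, -1/50}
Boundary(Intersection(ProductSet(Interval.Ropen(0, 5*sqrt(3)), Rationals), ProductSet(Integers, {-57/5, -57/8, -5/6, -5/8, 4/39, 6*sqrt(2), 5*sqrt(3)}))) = ProductSet(Range(0, 9, 1), {-57/5, -57/8, -5/6, -5/8, 4/39})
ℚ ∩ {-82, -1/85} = {-82, -1/85}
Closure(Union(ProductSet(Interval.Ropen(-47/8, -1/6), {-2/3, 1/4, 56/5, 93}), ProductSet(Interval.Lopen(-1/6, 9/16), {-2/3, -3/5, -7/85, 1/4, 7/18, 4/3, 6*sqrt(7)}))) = Union(ProductSet(Interval(-47/8, -1/6), {-2/3, 1/4, 56/5, 93}), ProductSet(Interval(-1/6, 9/16), {-2/3, -3/5, -7/85, 1/4, 7/18, 4/3, 6*sqrt(7)}))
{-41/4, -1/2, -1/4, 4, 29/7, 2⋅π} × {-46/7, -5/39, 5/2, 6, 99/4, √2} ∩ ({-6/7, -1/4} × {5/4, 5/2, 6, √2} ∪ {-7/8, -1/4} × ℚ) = {-1/4} × {-46/7, -5/39, 5/2, 6, 99/4, √2}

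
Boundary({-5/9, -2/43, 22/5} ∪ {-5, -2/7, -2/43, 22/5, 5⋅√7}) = {-5, -5/9, -2/7, -2/43, 22/5, 5⋅√7}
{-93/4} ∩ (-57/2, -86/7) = {-93/4}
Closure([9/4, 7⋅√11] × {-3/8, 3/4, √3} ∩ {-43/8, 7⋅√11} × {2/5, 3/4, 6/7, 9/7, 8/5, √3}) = {7⋅√11} × {3/4, √3}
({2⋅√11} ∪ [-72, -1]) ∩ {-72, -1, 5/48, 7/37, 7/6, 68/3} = {-72, -1}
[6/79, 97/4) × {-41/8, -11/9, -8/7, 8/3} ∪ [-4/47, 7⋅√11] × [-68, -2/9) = ([6/79, 97/4) × {-41/8, -11/9, -8/7, 8/3}) ∪ ([-4/47, 7⋅√11] × [-68, -2/9))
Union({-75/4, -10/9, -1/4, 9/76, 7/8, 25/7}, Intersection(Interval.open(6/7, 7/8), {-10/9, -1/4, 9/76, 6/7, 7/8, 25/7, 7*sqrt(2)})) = {-75/4, -10/9, -1/4, 9/76, 7/8, 25/7}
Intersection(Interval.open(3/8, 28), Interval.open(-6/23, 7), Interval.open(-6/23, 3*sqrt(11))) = Interval.open(3/8, 7)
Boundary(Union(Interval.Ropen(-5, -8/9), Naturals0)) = Union(Complement(Naturals0, Interval.open(-5, -8/9)), {-5, -8/9})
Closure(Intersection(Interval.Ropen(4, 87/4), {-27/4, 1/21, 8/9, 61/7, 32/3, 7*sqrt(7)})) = {61/7, 32/3, 7*sqrt(7)}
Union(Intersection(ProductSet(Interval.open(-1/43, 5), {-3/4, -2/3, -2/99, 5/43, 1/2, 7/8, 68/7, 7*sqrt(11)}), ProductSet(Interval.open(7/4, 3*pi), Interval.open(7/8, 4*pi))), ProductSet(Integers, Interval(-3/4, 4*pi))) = Union(ProductSet(Integers, Interval(-3/4, 4*pi)), ProductSet(Interval.open(7/4, 5), {68/7}))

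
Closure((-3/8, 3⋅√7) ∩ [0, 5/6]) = [0, 5/6]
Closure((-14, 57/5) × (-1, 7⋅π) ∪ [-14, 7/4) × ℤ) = ([-14, 7/4) × ℤ) ∪ ({-14, 57/5} × [-1, 7⋅π]) ∪ ([-14, 57/5] × {-1, 7⋅π}) ∪ ((-14, 57/5) × (-1, 7⋅π)) ∪ ([-14, 7/4] × (ℤ \ (-1, 7⋅π)))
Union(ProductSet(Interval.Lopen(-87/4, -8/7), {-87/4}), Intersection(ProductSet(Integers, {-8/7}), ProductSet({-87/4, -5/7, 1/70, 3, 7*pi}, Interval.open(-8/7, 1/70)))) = ProductSet(Interval.Lopen(-87/4, -8/7), {-87/4})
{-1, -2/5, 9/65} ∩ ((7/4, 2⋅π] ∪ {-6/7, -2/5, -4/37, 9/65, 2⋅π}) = {-2/5, 9/65}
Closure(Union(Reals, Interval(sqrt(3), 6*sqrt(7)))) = Interval(-oo, oo)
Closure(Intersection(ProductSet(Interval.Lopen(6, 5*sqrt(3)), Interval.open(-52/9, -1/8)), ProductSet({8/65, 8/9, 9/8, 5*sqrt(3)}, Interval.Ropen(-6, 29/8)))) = ProductSet({5*sqrt(3)}, Interval(-52/9, -1/8))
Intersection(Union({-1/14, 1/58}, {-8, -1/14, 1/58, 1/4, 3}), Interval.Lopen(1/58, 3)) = {1/4, 3}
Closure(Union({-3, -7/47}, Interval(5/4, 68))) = Union({-3, -7/47}, Interval(5/4, 68))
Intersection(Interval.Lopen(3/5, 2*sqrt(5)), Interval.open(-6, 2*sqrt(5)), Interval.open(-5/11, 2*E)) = Interval.open(3/5, 2*sqrt(5))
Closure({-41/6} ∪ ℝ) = ℝ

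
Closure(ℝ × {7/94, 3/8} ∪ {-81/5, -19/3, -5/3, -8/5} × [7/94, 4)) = (ℝ × {7/94, 3/8}) ∪ ({-81/5, -19/3, -5/3, -8/5} × [7/94, 4])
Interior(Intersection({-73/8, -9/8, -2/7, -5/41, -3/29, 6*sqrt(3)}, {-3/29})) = EmptySet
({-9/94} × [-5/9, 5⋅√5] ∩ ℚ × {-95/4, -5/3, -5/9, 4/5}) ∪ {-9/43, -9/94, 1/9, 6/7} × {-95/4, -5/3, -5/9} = ({-9/94} × {-5/9, 4/5}) ∪ ({-9/43, -9/94, 1/9, 6/7} × {-95/4, -5/3, -5/9})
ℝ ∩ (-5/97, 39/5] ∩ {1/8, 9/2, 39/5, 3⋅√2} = {1/8, 9/2, 39/5, 3⋅√2}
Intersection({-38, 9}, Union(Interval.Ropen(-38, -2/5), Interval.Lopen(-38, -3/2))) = {-38}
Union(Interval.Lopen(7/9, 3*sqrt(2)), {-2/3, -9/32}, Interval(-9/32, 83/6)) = Union({-2/3}, Interval(-9/32, 83/6))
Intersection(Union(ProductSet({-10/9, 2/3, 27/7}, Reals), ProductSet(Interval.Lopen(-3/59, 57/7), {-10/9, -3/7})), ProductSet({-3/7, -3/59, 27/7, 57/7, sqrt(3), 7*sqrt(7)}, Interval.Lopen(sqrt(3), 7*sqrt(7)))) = ProductSet({27/7}, Interval.Lopen(sqrt(3), 7*sqrt(7)))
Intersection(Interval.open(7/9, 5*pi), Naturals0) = Range(1, 16, 1)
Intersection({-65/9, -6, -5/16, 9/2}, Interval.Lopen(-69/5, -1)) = {-65/9, -6}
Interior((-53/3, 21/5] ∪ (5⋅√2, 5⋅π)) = (-53/3, 21/5) ∪ (5⋅√2, 5⋅π)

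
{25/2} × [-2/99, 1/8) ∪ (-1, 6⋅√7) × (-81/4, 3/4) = (-1, 6⋅√7) × (-81/4, 3/4)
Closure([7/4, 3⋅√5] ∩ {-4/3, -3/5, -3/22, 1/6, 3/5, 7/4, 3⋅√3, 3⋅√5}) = {7/4, 3⋅√3, 3⋅√5}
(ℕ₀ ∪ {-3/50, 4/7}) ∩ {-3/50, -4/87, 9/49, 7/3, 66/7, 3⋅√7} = {-3/50}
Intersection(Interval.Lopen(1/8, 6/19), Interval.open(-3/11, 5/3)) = Interval.Lopen(1/8, 6/19)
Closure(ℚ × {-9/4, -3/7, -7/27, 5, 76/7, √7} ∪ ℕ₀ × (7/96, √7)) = (ℕ₀ × [7/96, √7]) ∪ (ℝ × {-9/4, -3/7, -7/27, 5, 76/7, √7})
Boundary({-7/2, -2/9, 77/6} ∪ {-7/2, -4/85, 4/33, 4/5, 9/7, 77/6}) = {-7/2, -2/9, -4/85, 4/33, 4/5, 9/7, 77/6}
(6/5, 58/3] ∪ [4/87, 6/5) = [4/87, 6/5) ∪ (6/5, 58/3]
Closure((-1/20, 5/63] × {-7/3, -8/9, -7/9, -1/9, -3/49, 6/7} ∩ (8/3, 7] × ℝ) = ∅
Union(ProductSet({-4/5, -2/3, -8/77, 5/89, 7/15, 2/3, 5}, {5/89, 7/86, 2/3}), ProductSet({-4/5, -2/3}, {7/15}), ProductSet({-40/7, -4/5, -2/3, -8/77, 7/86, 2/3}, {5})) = Union(ProductSet({-4/5, -2/3}, {7/15}), ProductSet({-40/7, -4/5, -2/3, -8/77, 7/86, 2/3}, {5}), ProductSet({-4/5, -2/3, -8/77, 5/89, 7/15, 2/3, 5}, {5/89, 7/86, 2/3}))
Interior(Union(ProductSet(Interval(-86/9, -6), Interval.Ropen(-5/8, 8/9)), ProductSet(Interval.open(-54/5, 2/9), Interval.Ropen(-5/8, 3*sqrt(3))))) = ProductSet(Interval.open(-54/5, 2/9), Interval.open(-5/8, 3*sqrt(3)))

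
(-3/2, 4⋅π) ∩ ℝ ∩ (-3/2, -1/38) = (-3/2, -1/38)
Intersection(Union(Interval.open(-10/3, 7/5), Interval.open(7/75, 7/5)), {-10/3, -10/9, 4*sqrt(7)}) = {-10/9}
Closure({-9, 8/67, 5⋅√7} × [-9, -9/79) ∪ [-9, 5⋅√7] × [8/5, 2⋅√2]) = ({-9, 8/67, 5⋅√7} × [-9, -9/79]) ∪ ([-9, 5⋅√7] × [8/5, 2⋅√2])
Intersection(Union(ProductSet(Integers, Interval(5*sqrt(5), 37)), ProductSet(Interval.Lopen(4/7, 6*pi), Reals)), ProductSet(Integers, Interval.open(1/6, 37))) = Union(ProductSet(Integers, Interval.Ropen(5*sqrt(5), 37)), ProductSet(Range(1, 19, 1), Interval.open(1/6, 37)))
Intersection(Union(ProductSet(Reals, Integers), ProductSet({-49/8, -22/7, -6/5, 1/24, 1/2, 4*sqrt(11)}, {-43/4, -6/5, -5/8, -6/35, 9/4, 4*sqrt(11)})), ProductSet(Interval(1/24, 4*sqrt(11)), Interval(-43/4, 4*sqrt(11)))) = Union(ProductSet({1/24, 1/2, 4*sqrt(11)}, {-43/4, -6/5, -5/8, -6/35, 9/4, 4*sqrt(11)}), ProductSet(Interval(1/24, 4*sqrt(11)), Range(-10, 14, 1)))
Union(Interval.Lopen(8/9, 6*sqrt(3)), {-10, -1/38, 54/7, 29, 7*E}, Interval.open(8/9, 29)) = Union({-10, -1/38}, Interval.Lopen(8/9, 29))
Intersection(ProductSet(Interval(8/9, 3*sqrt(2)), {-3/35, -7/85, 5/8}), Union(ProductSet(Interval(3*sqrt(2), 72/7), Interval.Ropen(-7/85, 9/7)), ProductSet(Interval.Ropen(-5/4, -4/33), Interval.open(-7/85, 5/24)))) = ProductSet({3*sqrt(2)}, {-7/85, 5/8})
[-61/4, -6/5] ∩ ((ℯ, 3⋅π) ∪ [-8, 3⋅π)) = [-8, -6/5]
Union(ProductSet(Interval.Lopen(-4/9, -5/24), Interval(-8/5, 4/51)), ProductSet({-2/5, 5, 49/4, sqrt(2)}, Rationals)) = Union(ProductSet({-2/5, 5, 49/4, sqrt(2)}, Rationals), ProductSet(Interval.Lopen(-4/9, -5/24), Interval(-8/5, 4/51)))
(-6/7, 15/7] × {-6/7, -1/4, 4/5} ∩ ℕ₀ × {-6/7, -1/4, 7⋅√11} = {0, 1, 2} × {-6/7, -1/4}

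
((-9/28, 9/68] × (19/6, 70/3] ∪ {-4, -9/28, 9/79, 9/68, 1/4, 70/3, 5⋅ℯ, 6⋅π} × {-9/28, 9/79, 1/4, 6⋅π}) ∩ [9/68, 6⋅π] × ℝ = ({9/68} × (19/6, 70/3]) ∪ ({9/68, 1/4, 5⋅ℯ, 6⋅π} × {-9/28, 9/79, 1/4, 6⋅π})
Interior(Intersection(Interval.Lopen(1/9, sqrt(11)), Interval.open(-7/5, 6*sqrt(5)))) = Interval.open(1/9, sqrt(11))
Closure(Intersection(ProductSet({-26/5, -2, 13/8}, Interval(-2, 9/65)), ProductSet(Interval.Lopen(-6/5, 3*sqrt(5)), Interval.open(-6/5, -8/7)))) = ProductSet({13/8}, Interval(-6/5, -8/7))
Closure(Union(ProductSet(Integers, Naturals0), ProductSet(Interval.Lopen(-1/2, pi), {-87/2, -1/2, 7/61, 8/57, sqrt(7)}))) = Union(ProductSet(Integers, Naturals0), ProductSet(Interval(-1/2, pi), {-87/2, -1/2, 7/61, 8/57, sqrt(7)}))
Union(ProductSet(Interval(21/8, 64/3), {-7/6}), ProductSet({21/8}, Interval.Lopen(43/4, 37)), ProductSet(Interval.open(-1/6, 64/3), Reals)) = Union(ProductSet(Interval.open(-1/6, 64/3), Reals), ProductSet(Interval(21/8, 64/3), {-7/6}))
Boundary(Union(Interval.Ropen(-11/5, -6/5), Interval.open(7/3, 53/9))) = {-11/5, -6/5, 7/3, 53/9}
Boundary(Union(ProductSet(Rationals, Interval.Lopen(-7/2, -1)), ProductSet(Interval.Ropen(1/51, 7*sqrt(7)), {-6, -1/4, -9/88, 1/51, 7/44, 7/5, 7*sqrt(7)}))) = Union(ProductSet(Interval(1/51, 7*sqrt(7)), {-6, -1/4, -9/88, 1/51, 7/44, 7/5, 7*sqrt(7)}), ProductSet(Reals, Interval(-7/2, -1)))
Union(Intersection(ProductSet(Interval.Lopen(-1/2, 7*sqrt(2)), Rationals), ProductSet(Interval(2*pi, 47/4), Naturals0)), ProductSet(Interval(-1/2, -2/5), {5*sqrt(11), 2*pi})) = Union(ProductSet(Interval(-1/2, -2/5), {5*sqrt(11), 2*pi}), ProductSet(Interval(2*pi, 7*sqrt(2)), Naturals0))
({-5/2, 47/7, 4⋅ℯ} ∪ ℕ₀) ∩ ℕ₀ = ℕ₀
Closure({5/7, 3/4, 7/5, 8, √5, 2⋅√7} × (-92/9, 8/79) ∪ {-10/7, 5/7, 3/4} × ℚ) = ({-10/7, 5/7, 3/4} × ℝ) ∪ ({5/7, 3/4, 7/5, 8, √5, 2⋅√7} × [-92/9, 8/79])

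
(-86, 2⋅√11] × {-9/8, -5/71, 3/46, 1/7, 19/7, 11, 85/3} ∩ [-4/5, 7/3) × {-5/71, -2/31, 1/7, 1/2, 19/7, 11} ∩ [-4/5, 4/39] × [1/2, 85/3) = [-4/5, 4/39] × {19/7, 11}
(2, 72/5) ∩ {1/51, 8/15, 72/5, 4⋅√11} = {4⋅√11}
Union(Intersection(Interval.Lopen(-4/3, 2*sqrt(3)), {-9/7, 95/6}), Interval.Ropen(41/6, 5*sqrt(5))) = Union({-9/7}, Interval.Ropen(41/6, 5*sqrt(5)))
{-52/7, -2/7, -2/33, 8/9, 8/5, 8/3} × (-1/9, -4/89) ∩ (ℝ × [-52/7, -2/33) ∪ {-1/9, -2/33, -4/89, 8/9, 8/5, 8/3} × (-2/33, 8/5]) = ({-2/33, 8/9, 8/5, 8/3} × (-2/33, -4/89)) ∪ ({-52/7, -2/7, -2/33, 8/9, 8/5, 8/3} × (-1/9, -2/33))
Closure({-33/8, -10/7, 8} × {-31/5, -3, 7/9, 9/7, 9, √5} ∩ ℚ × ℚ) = {-33/8, -10/7, 8} × {-31/5, -3, 7/9, 9/7, 9}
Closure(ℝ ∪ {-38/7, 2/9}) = ℝ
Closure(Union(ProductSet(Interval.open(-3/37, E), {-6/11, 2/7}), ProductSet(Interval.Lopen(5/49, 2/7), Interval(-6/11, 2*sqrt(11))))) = Union(ProductSet(Interval(-3/37, E), {-6/11, 2/7}), ProductSet(Interval(5/49, 2/7), Interval(-6/11, 2*sqrt(11))))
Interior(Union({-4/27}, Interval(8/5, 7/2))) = Interval.open(8/5, 7/2)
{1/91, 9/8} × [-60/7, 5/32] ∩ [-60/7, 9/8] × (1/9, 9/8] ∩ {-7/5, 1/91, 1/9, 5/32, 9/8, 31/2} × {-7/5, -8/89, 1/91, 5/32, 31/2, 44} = {1/91, 9/8} × {5/32}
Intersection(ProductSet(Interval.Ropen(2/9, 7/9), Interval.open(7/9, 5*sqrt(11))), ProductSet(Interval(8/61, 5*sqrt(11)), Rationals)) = ProductSet(Interval.Ropen(2/9, 7/9), Intersection(Interval.open(7/9, 5*sqrt(11)), Rationals))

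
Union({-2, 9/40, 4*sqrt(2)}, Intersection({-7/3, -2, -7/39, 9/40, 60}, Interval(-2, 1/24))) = {-2, -7/39, 9/40, 4*sqrt(2)}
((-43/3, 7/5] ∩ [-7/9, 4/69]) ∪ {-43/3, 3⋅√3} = {-43/3, 3⋅√3} ∪ [-7/9, 4/69]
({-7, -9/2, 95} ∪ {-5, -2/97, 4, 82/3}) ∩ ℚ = {-7, -5, -9/2, -2/97, 4, 82/3, 95}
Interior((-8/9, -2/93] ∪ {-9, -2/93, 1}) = (-8/9, -2/93)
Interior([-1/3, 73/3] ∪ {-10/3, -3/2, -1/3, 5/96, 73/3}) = (-1/3, 73/3)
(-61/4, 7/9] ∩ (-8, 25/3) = (-8, 7/9]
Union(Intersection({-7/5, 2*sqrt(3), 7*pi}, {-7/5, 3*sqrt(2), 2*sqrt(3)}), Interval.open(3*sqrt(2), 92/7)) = Union({-7/5, 2*sqrt(3)}, Interval.open(3*sqrt(2), 92/7))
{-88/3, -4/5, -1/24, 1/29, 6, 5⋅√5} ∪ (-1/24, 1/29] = {-88/3, -4/5, 6, 5⋅√5} ∪ [-1/24, 1/29]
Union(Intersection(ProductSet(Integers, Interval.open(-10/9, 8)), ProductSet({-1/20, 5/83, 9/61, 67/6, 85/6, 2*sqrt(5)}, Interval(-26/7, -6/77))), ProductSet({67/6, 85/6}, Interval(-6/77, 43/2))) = ProductSet({67/6, 85/6}, Interval(-6/77, 43/2))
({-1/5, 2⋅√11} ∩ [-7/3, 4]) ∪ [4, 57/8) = {-1/5} ∪ [4, 57/8)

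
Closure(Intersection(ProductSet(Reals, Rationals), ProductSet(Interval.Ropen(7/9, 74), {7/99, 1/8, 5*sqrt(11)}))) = ProductSet(Interval(7/9, 74), {7/99, 1/8})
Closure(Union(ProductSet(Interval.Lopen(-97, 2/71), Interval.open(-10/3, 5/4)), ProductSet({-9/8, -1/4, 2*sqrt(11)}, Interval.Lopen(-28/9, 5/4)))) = Union(ProductSet({2*sqrt(11)}, Interval(-28/9, 5/4)), ProductSet({-97, 2/71}, Interval(-10/3, 5/4)), ProductSet({-9/8, -1/4, 2*sqrt(11)}, Interval.Lopen(-28/9, 5/4)), ProductSet(Interval(-97, 2/71), {-10/3, 5/4}), ProductSet(Interval.Lopen(-97, 2/71), Interval.open(-10/3, 5/4)))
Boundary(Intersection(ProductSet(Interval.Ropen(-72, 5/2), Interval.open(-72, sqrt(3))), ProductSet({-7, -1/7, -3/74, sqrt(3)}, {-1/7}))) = ProductSet({-7, -1/7, -3/74, sqrt(3)}, {-1/7})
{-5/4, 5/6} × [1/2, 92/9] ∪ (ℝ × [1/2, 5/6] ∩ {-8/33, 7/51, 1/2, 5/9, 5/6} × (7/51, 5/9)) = ({-5/4, 5/6} × [1/2, 92/9]) ∪ ({-8/33, 7/51, 1/2, 5/9, 5/6} × [1/2, 5/9))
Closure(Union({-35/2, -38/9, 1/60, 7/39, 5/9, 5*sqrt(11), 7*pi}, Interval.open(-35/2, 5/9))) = Union({5*sqrt(11), 7*pi}, Interval(-35/2, 5/9))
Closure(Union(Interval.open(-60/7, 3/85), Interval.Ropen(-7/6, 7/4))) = Interval(-60/7, 7/4)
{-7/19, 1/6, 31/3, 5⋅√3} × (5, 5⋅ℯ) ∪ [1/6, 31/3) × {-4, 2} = ([1/6, 31/3) × {-4, 2}) ∪ ({-7/19, 1/6, 31/3, 5⋅√3} × (5, 5⋅ℯ))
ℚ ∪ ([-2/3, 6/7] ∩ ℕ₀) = ℚ ∪ {0}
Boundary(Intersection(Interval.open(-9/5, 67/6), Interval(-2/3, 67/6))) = {-2/3, 67/6}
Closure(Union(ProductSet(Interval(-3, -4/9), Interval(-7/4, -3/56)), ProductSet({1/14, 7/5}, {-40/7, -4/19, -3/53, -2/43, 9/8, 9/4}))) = Union(ProductSet({1/14, 7/5}, {-40/7, -4/19, -3/53, -2/43, 9/8, 9/4}), ProductSet(Interval(-3, -4/9), Interval(-7/4, -3/56)))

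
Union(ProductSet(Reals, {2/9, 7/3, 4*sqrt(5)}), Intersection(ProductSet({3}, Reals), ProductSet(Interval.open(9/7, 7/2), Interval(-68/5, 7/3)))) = Union(ProductSet({3}, Interval(-68/5, 7/3)), ProductSet(Reals, {2/9, 7/3, 4*sqrt(5)}))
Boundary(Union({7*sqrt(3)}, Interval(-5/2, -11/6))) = {-5/2, -11/6, 7*sqrt(3)}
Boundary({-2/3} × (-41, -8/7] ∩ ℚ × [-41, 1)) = {-2/3} × [-41, -8/7]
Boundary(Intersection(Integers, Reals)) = Integers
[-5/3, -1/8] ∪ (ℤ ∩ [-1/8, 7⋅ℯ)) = [-5/3, -1/8] ∪ {0, 1, …, 19}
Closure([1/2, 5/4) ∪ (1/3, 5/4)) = [1/3, 5/4]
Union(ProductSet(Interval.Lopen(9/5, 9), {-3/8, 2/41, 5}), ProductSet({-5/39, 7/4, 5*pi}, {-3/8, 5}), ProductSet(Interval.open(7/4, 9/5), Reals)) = Union(ProductSet({-5/39, 7/4, 5*pi}, {-3/8, 5}), ProductSet(Interval.open(7/4, 9/5), Reals), ProductSet(Interval.Lopen(9/5, 9), {-3/8, 2/41, 5}))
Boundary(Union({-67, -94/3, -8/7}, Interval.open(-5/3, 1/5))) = {-67, -94/3, -5/3, 1/5}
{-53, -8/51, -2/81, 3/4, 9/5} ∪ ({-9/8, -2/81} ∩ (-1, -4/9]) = {-53, -8/51, -2/81, 3/4, 9/5}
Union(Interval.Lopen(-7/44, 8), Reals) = Interval(-oo, oo)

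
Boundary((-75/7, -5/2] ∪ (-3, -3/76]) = {-75/7, -3/76}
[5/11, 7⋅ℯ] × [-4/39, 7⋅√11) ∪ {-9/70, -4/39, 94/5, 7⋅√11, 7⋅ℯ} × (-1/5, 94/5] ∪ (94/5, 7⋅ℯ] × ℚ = ((94/5, 7⋅ℯ] × ℚ) ∪ ([5/11, 7⋅ℯ] × [-4/39, 7⋅√11)) ∪ ({-9/70, -4/39, 94/5, 7⋅√11, 7⋅ℯ} × (-1/5, 94/5])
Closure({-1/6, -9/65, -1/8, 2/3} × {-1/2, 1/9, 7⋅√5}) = {-1/6, -9/65, -1/8, 2/3} × {-1/2, 1/9, 7⋅√5}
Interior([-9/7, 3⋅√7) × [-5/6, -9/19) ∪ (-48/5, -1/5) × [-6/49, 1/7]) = ((-48/5, -1/5) × (-6/49, 1/7)) ∪ ((-9/7, 3⋅√7) × (-5/6, -9/19))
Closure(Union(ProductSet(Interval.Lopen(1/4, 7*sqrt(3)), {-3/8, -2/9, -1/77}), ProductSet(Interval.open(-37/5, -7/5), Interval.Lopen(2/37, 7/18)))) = Union(ProductSet({-37/5, -7/5}, Interval(2/37, 7/18)), ProductSet(Interval(-37/5, -7/5), {2/37, 7/18}), ProductSet(Interval.open(-37/5, -7/5), Interval.Lopen(2/37, 7/18)), ProductSet(Interval(1/4, 7*sqrt(3)), {-3/8, -2/9, -1/77}))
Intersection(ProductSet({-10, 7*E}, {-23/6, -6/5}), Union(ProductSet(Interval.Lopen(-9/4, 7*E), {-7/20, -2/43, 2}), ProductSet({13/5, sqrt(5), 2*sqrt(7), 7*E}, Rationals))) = ProductSet({7*E}, {-23/6, -6/5})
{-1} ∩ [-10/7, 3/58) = {-1}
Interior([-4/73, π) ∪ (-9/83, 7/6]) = (-9/83, π)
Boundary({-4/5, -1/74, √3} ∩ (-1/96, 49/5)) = {√3}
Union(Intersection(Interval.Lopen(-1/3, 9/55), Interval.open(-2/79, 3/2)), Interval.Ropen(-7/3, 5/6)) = Interval.Ropen(-7/3, 5/6)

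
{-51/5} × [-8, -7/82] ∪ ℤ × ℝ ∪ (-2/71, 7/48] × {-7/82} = (ℤ × ℝ) ∪ ({-51/5} × [-8, -7/82]) ∪ ((-2/71, 7/48] × {-7/82})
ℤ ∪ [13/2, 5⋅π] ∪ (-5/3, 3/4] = ℤ ∪ (-5/3, 3/4] ∪ [13/2, 5⋅π]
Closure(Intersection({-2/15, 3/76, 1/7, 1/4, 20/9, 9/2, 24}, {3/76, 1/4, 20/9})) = {3/76, 1/4, 20/9}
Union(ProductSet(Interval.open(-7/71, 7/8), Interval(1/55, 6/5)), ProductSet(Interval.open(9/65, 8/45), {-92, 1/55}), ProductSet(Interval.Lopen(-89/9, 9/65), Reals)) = Union(ProductSet(Interval.Lopen(-89/9, 9/65), Reals), ProductSet(Interval.open(-7/71, 7/8), Interval(1/55, 6/5)), ProductSet(Interval.open(9/65, 8/45), {-92, 1/55}))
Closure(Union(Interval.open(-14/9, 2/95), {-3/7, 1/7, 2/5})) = Union({1/7, 2/5}, Interval(-14/9, 2/95))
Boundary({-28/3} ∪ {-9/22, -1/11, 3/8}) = {-28/3, -9/22, -1/11, 3/8}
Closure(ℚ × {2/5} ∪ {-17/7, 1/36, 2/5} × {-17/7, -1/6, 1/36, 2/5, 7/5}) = (ℝ × {2/5}) ∪ ({-17/7, 1/36, 2/5} × {-17/7, -1/6, 1/36, 2/5, 7/5})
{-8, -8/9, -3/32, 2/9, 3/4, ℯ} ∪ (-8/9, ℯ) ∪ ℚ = ℚ ∪ [-8/9, ℯ]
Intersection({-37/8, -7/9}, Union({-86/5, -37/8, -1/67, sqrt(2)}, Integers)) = {-37/8}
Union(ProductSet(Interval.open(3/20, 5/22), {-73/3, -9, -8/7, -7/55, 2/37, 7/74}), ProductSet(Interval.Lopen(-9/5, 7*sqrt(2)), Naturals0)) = Union(ProductSet(Interval.Lopen(-9/5, 7*sqrt(2)), Naturals0), ProductSet(Interval.open(3/20, 5/22), {-73/3, -9, -8/7, -7/55, 2/37, 7/74}))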